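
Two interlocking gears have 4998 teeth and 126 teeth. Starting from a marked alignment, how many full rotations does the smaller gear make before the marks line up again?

All finish a whole number of cycles simultaneously at t = LCM of the periods.
4998 = 2 × 3 × 7^2 × 17
126 = 2 × 3^2 × 7
LCM(4998, 126) = 2 × 3^2 × 7^2 × 17 = 14994.
Rotations for period 126: 14994 / 126 = 119.

119 rotations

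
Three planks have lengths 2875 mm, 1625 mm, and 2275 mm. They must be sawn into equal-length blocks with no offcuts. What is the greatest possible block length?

This is the greatest common divisor of 2875, 1625, and 2275.
2875 = 5^3 × 23
1625 = 5^3 × 13
2275 = 5^2 × 7 × 13
gcd(2875, 1625, 2275) = 5^2 = 25.

25 mm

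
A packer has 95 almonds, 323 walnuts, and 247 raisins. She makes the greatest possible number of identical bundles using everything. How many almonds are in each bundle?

Number of bundles = gcd(95, 323, 247).
95 = 5 × 19
323 = 17 × 19
247 = 13 × 19
gcd(95, 323, 247) = 19.
almonds per bundle = 95 / 19 = 5.

5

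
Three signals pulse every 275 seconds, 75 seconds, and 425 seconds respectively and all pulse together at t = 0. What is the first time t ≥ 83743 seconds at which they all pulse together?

Joint pulses occur at multiples of LCM(275, 75, 425).
275 = 5^2 × 11
75 = 3 × 5^2
425 = 5^2 × 17
LCM(275, 75, 425) = 3 × 5^2 × 11 × 17 = 14025.
Smallest multiple of 14025 that is ≥ 83743: ⌈83743/14025⌉ × 14025 = 6 × 14025 = 84150.

84150 seconds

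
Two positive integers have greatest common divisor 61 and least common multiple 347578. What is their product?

For any two positive integers, gcd × lcm = product = 61 × 347578 = 21202258.

21202258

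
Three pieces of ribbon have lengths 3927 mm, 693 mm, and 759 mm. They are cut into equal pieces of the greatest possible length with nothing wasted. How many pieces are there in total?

163

Piece length = gcd(3927, 693, 759).
3927 = 3 × 7 × 11 × 17
693 = 3^2 × 7 × 11
759 = 3 × 11 × 23
gcd(3927, 693, 759) = 3 × 11 = 33.
Total pieces = 3927/33 + 693/33 + 759/33 = 119 + 21 + 23 = 163.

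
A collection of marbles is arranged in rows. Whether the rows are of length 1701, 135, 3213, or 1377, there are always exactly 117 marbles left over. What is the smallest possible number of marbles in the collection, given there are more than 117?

N − 117 must be a common multiple of 1701, 135, 3213, and 1377.
1701 = 3^5 × 7
135 = 3^3 × 5
3213 = 3^3 × 7 × 17
1377 = 3^4 × 17
LCM(1701, 135, 3213, 1377) = 3^5 × 5 × 7 × 17 = 144585.
Smallest N > 117 is LCM + 117 = 144585 + 117 = 144702.

144702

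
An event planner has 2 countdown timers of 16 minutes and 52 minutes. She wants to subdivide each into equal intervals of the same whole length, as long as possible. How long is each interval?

The interval must divide each timer length; the longest such is the gcd.
16 = 2^4
52 = 2^2 × 13
gcd(16, 52) = 2^2 = 4.

4 minutes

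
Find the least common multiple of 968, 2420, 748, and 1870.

968 = 2^3 × 11^2
2420 = 2^2 × 5 × 11^2
748 = 2^2 × 11 × 17
1870 = 2 × 5 × 11 × 17
LCM(968, 2420, 748, 1870) = 2^3 × 5 × 11^2 × 17 = 82280.

82280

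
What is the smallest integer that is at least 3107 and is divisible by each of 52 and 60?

The integer must be a common multiple of 52 and 60, so a multiple of their LCM.
52 = 2^2 × 13
60 = 2^2 × 3 × 5
LCM(52, 60) = 2^2 × 3 × 5 × 13 = 780.
Smallest multiple of 780 that is ≥ 3107: ⌈3107/780⌉ × 780 = 4 × 780 = 3120.

3120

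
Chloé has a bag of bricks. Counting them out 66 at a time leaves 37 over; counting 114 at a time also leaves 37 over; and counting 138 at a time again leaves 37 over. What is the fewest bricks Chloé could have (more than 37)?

N − 37 must be a common multiple of 66, 114, and 138.
66 = 2 × 3 × 11
114 = 2 × 3 × 19
138 = 2 × 3 × 23
LCM(66, 114, 138) = 2 × 3 × 11 × 19 × 23 = 28842.
Smallest N > 37 is LCM + 37 = 28842 + 37 = 28879.

28879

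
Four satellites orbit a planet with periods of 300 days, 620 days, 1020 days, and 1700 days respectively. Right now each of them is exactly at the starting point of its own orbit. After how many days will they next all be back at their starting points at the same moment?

They coincide at every common multiple of the periods; the first is the LCM.
300 = 2^2 × 3 × 5^2
620 = 2^2 × 5 × 31
1020 = 2^2 × 3 × 5 × 17
1700 = 2^2 × 5^2 × 17
LCM(300, 620, 1020, 1700) = 2^2 × 3 × 5^2 × 17 × 31 = 158100.

158100 days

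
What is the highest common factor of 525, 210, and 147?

525 = 3 × 5^2 × 7
210 = 2 × 3 × 5 × 7
147 = 3 × 7^2
gcd(525, 210, 147) = 3 × 7 = 21.

21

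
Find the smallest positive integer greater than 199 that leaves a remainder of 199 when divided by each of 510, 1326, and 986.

N − 199 must be a common multiple of 510, 1326, and 986.
510 = 2 × 3 × 5 × 17
1326 = 2 × 3 × 13 × 17
986 = 2 × 17 × 29
LCM(510, 1326, 986) = 2 × 3 × 5 × 13 × 17 × 29 = 192270.
Smallest N > 199 is LCM + 199 = 192270 + 199 = 192469.

192469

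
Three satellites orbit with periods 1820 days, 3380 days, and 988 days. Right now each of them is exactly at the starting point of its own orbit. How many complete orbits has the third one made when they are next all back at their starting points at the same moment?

They are all back at their starting positions together after one LCM of the periods.
1820 = 2^2 × 5 × 7 × 13
3380 = 2^2 × 5 × 13^2
988 = 2^2 × 13 × 19
LCM(1820, 3380, 988) = 2^2 × 5 × 7 × 13^2 × 19 = 449540.
Orbits for period 988: 449540 / 988 = 455.

455 orbits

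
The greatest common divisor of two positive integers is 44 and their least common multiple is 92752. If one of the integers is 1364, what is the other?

For two integers, gcd × lcm = product, so the other is (44 × 92752) / 1364 = 4081088 / 1364 = 2992.

2992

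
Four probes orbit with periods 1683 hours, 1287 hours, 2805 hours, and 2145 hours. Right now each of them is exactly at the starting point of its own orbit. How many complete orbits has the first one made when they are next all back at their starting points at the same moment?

65 orbits

The first common completion time is the LCM of the periods.
1683 = 3^2 × 11 × 17
1287 = 3^2 × 11 × 13
2805 = 3 × 5 × 11 × 17
2145 = 3 × 5 × 11 × 13
LCM(1683, 1287, 2805, 2145) = 3^2 × 5 × 11 × 13 × 17 = 109395.
Orbits for period 1683: 109395 / 1683 = 65.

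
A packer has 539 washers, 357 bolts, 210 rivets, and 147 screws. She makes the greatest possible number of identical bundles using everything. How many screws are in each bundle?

21

Number of bundles = gcd(539, 357, 210, 147).
539 = 7^2 × 11
357 = 3 × 7 × 17
210 = 2 × 3 × 5 × 7
147 = 3 × 7^2
gcd(539, 357, 210, 147) = 7.
screws per bundle = 147 / 7 = 21.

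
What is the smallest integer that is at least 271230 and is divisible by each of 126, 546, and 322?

301392

The integer must be a common multiple of 126, 546, and 322, so a multiple of their LCM.
126 = 2 × 3^2 × 7
546 = 2 × 3 × 7 × 13
322 = 2 × 7 × 23
LCM(126, 546, 322) = 2 × 3^2 × 7 × 13 × 23 = 37674.
Smallest multiple of 37674 that is ≥ 271230: ⌈271230/37674⌉ × 37674 = 8 × 37674 = 301392.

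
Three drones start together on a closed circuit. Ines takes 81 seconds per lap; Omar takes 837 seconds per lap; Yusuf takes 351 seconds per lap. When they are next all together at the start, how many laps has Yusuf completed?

93 laps

They are all back at their starting positions together after one LCM of the periods.
81 = 3^4
837 = 3^3 × 31
351 = 3^3 × 13
LCM(81, 837, 351) = 3^4 × 13 × 31 = 32643.
Laps for period 351: 32643 / 351 = 93.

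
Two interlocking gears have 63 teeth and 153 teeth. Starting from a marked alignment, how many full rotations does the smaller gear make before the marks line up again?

All finish a whole number of cycles simultaneously at t = LCM of the periods.
63 = 3^2 × 7
153 = 3^2 × 17
LCM(63, 153) = 3^2 × 7 × 17 = 1071.
Rotations for period 63: 1071 / 63 = 17.

17 rotations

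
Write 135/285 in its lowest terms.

9/19

135 = 3^3 × 5
285 = 3 × 5 × 19
gcd(135, 285) = 3 × 5 = 15.
Divide numerator and denominator by 15: 135/285 = 9/19.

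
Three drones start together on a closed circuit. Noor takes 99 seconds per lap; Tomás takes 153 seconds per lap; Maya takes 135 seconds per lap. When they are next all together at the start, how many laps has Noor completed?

They are all back at their starting positions together after one LCM of the periods.
99 = 3^2 × 11
153 = 3^2 × 17
135 = 3^3 × 5
LCM(99, 153, 135) = 3^3 × 5 × 11 × 17 = 25245.
Laps for period 99: 25245 / 99 = 255.

255 laps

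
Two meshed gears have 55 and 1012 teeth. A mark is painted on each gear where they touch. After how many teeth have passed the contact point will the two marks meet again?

5060 teeth

The first simultaneous occurrence is after LCM of the individual periods.
55 = 5 × 11
1012 = 2^2 × 11 × 23
LCM(55, 1012) = 2^2 × 5 × 11 × 23 = 5060.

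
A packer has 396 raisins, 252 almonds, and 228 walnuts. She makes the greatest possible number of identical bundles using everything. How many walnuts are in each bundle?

19

Number of bundles = gcd(396, 252, 228).
396 = 2^2 × 3^2 × 11
252 = 2^2 × 3^2 × 7
228 = 2^2 × 3 × 19
gcd(396, 252, 228) = 2^2 × 3 = 12.
walnuts per bundle = 228 / 12 = 19.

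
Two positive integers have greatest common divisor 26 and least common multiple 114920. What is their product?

2987920

For any two positive integers, gcd × lcm = product = 26 × 114920 = 2987920.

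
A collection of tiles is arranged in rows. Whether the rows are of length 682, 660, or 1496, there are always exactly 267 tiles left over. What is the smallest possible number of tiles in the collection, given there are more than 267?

N − 267 must be a common multiple of 682, 660, and 1496.
682 = 2 × 11 × 31
660 = 2^2 × 3 × 5 × 11
1496 = 2^3 × 11 × 17
LCM(682, 660, 1496) = 2^3 × 3 × 5 × 11 × 17 × 31 = 695640.
Smallest N > 267 is LCM + 267 = 695640 + 267 = 695907.

695907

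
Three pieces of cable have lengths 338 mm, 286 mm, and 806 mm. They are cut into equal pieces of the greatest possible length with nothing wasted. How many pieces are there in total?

55

Piece length = gcd(338, 286, 806).
338 = 2 × 13^2
286 = 2 × 11 × 13
806 = 2 × 13 × 31
gcd(338, 286, 806) = 2 × 13 = 26.
Total pieces = 338/26 + 286/26 + 806/26 = 13 + 11 + 31 = 55.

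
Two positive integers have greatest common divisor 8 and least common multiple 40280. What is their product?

322240

For any two positive integers, gcd × lcm = product = 8 × 40280 = 322240.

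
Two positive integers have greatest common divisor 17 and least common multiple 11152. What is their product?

For any two positive integers, gcd × lcm = product = 17 × 11152 = 189584.

189584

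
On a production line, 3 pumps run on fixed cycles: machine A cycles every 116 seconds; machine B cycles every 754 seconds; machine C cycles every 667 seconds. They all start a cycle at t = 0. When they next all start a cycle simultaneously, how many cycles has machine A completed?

299 cycles

They are all back at their starting positions together after one LCM of the periods.
116 = 2^2 × 29
754 = 2 × 13 × 29
667 = 23 × 29
LCM(116, 754, 667) = 2^2 × 13 × 23 × 29 = 34684.
Cycles for period 116: 34684 / 116 = 299.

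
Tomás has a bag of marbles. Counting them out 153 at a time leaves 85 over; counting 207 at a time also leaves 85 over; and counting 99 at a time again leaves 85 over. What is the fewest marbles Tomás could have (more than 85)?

N − 85 must be a common multiple of 153, 207, and 99.
153 = 3^2 × 17
207 = 3^2 × 23
99 = 3^2 × 11
LCM(153, 207, 99) = 3^2 × 11 × 17 × 23 = 38709.
Smallest N > 85 is LCM + 85 = 38709 + 85 = 38794.

38794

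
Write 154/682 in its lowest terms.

7/31

154 = 2 × 7 × 11
682 = 2 × 11 × 31
gcd(154, 682) = 2 × 11 = 22.
Divide numerator and denominator by 22: 154/682 = 7/31.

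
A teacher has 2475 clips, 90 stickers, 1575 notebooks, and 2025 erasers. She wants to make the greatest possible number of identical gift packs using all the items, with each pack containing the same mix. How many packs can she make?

The pack count must divide each quantity, so the greatest is gcd(2475, 90, 1575, 2025).
2475 = 3^2 × 5^2 × 11
90 = 2 × 3^2 × 5
1575 = 3^2 × 5^2 × 7
2025 = 3^4 × 5^2
gcd(2475, 90, 1575, 2025) = 3^2 × 5 = 45.

45 packs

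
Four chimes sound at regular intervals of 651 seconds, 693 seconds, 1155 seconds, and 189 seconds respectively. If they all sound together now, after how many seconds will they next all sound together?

We need the least common multiple of the intervals.
651 = 3 × 7 × 31
693 = 3^2 × 7 × 11
1155 = 3 × 5 × 7 × 11
189 = 3^3 × 7
LCM(651, 693, 1155, 189) = 3^3 × 5 × 7 × 11 × 31 = 322245.

322245 seconds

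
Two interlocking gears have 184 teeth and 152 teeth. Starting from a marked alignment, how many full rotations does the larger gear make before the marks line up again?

They are all back at their starting positions together after one LCM of the periods.
184 = 2^3 × 23
152 = 2^3 × 19
LCM(184, 152) = 2^3 × 19 × 23 = 3496.
Rotations for period 184: 3496 / 184 = 19.

19 rotations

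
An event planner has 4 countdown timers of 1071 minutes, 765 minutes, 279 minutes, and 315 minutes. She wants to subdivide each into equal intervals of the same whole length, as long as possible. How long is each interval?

The interval must divide each timer length; the longest such is the gcd.
1071 = 3^2 × 7 × 17
765 = 3^2 × 5 × 17
279 = 3^2 × 31
315 = 3^2 × 5 × 7
gcd(1071, 765, 279, 315) = 3^2 = 9.

9 minutes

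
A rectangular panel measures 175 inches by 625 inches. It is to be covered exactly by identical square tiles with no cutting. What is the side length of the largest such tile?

The tile side must divide both 175 and 625, so the largest is their gcd.
175 = 5^2 × 7
625 = 5^4
gcd(175, 625) = 5^2 = 25.

25 inches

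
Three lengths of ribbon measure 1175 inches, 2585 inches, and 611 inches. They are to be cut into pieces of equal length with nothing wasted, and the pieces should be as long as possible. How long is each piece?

47 inches

Each piece length must divide every original length, so the longest possible is gcd(1175, 2585, 611).
1175 = 5^2 × 47
2585 = 5 × 11 × 47
611 = 13 × 47
gcd(1175, 2585, 611) = 47.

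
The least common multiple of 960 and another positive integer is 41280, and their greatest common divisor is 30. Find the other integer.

gcd × lcm = product of the two integers, so the other integer is (30 × 41280) / 960 = 1290.

1290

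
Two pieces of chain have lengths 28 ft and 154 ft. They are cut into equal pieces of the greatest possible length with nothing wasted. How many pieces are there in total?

Piece length = gcd(28, 154).
28 = 2^2 × 7
154 = 2 × 7 × 11
gcd(28, 154) = 2 × 7 = 14.
Total pieces = 28/14 + 154/14 = 2 + 11 = 13.

13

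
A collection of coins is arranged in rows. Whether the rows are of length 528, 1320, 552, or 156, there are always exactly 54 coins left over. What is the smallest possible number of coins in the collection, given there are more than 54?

N − 54 must be a common multiple of 528, 1320, 552, and 156.
528 = 2^4 × 3 × 11
1320 = 2^3 × 3 × 5 × 11
552 = 2^3 × 3 × 23
156 = 2^2 × 3 × 13
LCM(528, 1320, 552, 156) = 2^4 × 3 × 5 × 11 × 13 × 23 = 789360.
Smallest N > 54 is LCM + 54 = 789360 + 54 = 789414.

789414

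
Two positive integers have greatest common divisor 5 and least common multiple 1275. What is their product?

For any two positive integers, gcd × lcm = product = 5 × 1275 = 6375.

6375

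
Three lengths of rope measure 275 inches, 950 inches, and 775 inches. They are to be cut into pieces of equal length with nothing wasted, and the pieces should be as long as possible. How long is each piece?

The greatest length dividing all of 275, 950, and 775 is their gcd.
275 = 5^2 × 11
950 = 2 × 5^2 × 19
775 = 5^2 × 31
gcd(275, 950, 775) = 5^2 = 25.

25 inches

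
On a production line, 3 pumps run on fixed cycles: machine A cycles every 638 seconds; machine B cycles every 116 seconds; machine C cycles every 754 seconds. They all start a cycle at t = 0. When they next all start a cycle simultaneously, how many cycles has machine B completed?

143 cycles

They are all back at their starting positions together after one LCM of the periods.
638 = 2 × 11 × 29
116 = 2^2 × 29
754 = 2 × 13 × 29
LCM(638, 116, 754) = 2^2 × 11 × 13 × 29 = 16588.
Cycles for period 116: 16588 / 116 = 143.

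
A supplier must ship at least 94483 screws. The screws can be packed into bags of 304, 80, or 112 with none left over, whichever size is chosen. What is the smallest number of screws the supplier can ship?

The number of screws must be a common multiple of 304, 80, and 112, so a multiple of their LCM.
304 = 2^4 × 19
80 = 2^4 × 5
112 = 2^4 × 7
LCM(304, 80, 112) = 2^4 × 5 × 7 × 19 = 10640.
Smallest multiple of 10640 that is ≥ 94483: ⌈94483/10640⌉ × 10640 = 9 × 10640 = 95760.

95760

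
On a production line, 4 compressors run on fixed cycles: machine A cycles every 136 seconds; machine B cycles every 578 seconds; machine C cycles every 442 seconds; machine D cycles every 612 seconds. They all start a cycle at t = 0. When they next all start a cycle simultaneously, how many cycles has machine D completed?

442 cycles

The first common completion time is the LCM of the periods.
136 = 2^3 × 17
578 = 2 × 17^2
442 = 2 × 13 × 17
612 = 2^2 × 3^2 × 17
LCM(136, 578, 442, 612) = 2^3 × 3^2 × 13 × 17^2 = 270504.
Cycles for period 612: 270504 / 612 = 442.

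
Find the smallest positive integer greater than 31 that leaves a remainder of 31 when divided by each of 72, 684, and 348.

N − 31 must be a common multiple of 72, 684, and 348.
72 = 2^3 × 3^2
684 = 2^2 × 3^2 × 19
348 = 2^2 × 3 × 29
LCM(72, 684, 348) = 2^3 × 3^2 × 19 × 29 = 39672.
Smallest N > 31 is LCM + 31 = 39672 + 31 = 39703.

39703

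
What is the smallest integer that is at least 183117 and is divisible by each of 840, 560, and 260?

The integer must be a common multiple of 840, 560, and 260, so a multiple of their LCM.
840 = 2^3 × 3 × 5 × 7
560 = 2^4 × 5 × 7
260 = 2^2 × 5 × 13
LCM(840, 560, 260) = 2^4 × 3 × 5 × 7 × 13 = 21840.
Smallest multiple of 21840 that is ≥ 183117: ⌈183117/21840⌉ × 21840 = 9 × 21840 = 196560.

196560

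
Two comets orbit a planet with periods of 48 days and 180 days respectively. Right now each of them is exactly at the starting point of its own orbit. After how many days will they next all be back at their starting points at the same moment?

720 days

We need the least common multiple of the intervals.
48 = 2^4 × 3
180 = 2^2 × 3^2 × 5
LCM(48, 180) = 2^4 × 3^2 × 5 = 720.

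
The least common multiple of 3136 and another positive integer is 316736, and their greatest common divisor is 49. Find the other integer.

4949

gcd × lcm = product of the two integers, so the other integer is (49 × 316736) / 3136 = 4949.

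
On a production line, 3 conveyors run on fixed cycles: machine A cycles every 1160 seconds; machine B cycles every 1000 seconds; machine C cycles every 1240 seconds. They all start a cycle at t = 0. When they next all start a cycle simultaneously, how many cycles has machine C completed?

725 cycles

They are all back at their starting positions together after one LCM of the periods.
1160 = 2^3 × 5 × 29
1000 = 2^3 × 5^3
1240 = 2^3 × 5 × 31
LCM(1160, 1000, 1240) = 2^3 × 5^3 × 29 × 31 = 899000.
Cycles for period 1240: 899000 / 1240 = 725.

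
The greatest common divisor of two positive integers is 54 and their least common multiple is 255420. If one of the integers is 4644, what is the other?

2970

For two integers, gcd × lcm = product, so the other is (54 × 255420) / 4644 = 13792680 / 4644 = 2970.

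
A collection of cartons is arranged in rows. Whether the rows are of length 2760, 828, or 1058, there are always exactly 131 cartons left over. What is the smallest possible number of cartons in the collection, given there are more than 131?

190571

N − 131 must be a common multiple of 2760, 828, and 1058.
2760 = 2^3 × 3 × 5 × 23
828 = 2^2 × 3^2 × 23
1058 = 2 × 23^2
LCM(2760, 828, 1058) = 2^3 × 3^2 × 5 × 23^2 = 190440.
Smallest N > 131 is LCM + 131 = 190440 + 131 = 190571.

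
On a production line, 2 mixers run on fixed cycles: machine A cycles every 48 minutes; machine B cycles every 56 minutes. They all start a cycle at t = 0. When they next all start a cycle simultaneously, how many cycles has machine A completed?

7 cycles

The first common completion time is the LCM of the periods.
48 = 2^4 × 3
56 = 2^3 × 7
LCM(48, 56) = 2^4 × 3 × 7 = 336.
Cycles for period 48: 336 / 48 = 7.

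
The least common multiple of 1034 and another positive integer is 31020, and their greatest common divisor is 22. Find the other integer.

660

gcd × lcm = product of the two integers, so the other integer is (22 × 31020) / 1034 = 660.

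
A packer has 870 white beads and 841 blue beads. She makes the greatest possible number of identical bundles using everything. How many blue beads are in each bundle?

Number of bundles = gcd(870, 841).
870 = 2 × 3 × 5 × 29
841 = 29^2
gcd(870, 841) = 29.
blue beads per bundle = 841 / 29 = 29.

29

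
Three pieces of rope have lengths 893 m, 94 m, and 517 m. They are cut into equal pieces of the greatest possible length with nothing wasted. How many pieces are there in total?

Piece length = gcd(893, 94, 517).
893 = 19 × 47
94 = 2 × 47
517 = 11 × 47
gcd(893, 94, 517) = 47.
Total pieces = 893/47 + 94/47 + 517/47 = 19 + 2 + 11 = 32.

32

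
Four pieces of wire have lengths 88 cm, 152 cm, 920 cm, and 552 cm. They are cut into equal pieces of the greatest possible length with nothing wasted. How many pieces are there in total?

Piece length = gcd(88, 152, 920, 552).
88 = 2^3 × 11
152 = 2^3 × 19
920 = 2^3 × 5 × 23
552 = 2^3 × 3 × 23
gcd(88, 152, 920, 552) = 2^3 = 8.
Total pieces = 88/8 + 152/8 + 920/8 + 552/8 = 11 + 19 + 115 + 69 = 214.

214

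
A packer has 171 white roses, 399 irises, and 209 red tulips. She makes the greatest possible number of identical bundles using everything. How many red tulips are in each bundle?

Number of bundles = gcd(171, 399, 209).
171 = 3^2 × 19
399 = 3 × 7 × 19
209 = 11 × 19
gcd(171, 399, 209) = 19.
red tulips per bundle = 209 / 19 = 11.

11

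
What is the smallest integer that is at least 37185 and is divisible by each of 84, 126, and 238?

38556

The integer must be a common multiple of 84, 126, and 238, so a multiple of their LCM.
84 = 2^2 × 3 × 7
126 = 2 × 3^2 × 7
238 = 2 × 7 × 17
LCM(84, 126, 238) = 2^2 × 3^2 × 7 × 17 = 4284.
Smallest multiple of 4284 that is ≥ 37185: ⌈37185/4284⌉ × 4284 = 9 × 4284 = 38556.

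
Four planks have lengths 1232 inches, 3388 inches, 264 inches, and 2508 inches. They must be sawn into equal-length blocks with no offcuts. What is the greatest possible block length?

The block length must divide every plank, so the greatest is gcd(1232, 3388, 264, 2508).
1232 = 2^4 × 7 × 11
3388 = 2^2 × 7 × 11^2
264 = 2^3 × 3 × 11
2508 = 2^2 × 3 × 11 × 19
gcd(1232, 3388, 264, 2508) = 2^2 × 11 = 44.

44 inches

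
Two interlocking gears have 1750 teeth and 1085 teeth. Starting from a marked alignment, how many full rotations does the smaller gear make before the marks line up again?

All finish a whole number of cycles simultaneously at t = LCM of the periods.
1750 = 2 × 5^3 × 7
1085 = 5 × 7 × 31
LCM(1750, 1085) = 2 × 5^3 × 7 × 31 = 54250.
Rotations for period 1085: 54250 / 1085 = 50.

50 rotations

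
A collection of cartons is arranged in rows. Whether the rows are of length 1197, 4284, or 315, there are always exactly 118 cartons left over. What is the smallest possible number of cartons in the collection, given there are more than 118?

N − 118 must be a common multiple of 1197, 4284, and 315.
1197 = 3^2 × 7 × 19
4284 = 2^2 × 3^2 × 7 × 17
315 = 3^2 × 5 × 7
LCM(1197, 4284, 315) = 2^2 × 3^2 × 5 × 7 × 17 × 19 = 406980.
Smallest N > 118 is LCM + 118 = 406980 + 118 = 407098.

407098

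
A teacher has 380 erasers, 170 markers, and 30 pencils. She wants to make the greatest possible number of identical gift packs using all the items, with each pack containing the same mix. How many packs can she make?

The pack count must divide each quantity, so the greatest is gcd(380, 170, 30).
380 = 2^2 × 5 × 19
170 = 2 × 5 × 17
30 = 2 × 3 × 5
gcd(380, 170, 30) = 2 × 5 = 10.

10 packs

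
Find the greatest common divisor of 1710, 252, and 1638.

1710 = 2 × 3^2 × 5 × 19
252 = 2^2 × 3^2 × 7
1638 = 2 × 3^2 × 7 × 13
gcd(1710, 252, 1638) = 2 × 3^2 = 18.

18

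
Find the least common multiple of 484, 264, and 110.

14520

484 = 2^2 × 11^2
264 = 2^3 × 3 × 11
110 = 2 × 5 × 11
LCM(484, 264, 110) = 2^3 × 3 × 5 × 11^2 = 14520.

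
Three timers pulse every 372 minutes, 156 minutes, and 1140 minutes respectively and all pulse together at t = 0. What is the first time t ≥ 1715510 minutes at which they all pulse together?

Joint pulses occur at multiples of LCM(372, 156, 1140).
372 = 2^2 × 3 × 31
156 = 2^2 × 3 × 13
1140 = 2^2 × 3 × 5 × 19
LCM(372, 156, 1140) = 2^2 × 3 × 5 × 13 × 19 × 31 = 459420.
Smallest multiple of 459420 that is ≥ 1715510: ⌈1715510/459420⌉ × 459420 = 4 × 459420 = 1837680.

1837680 minutes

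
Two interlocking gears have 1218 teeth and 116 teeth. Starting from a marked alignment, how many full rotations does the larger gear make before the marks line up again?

All finish a whole number of cycles simultaneously at t = LCM of the periods.
1218 = 2 × 3 × 7 × 29
116 = 2^2 × 29
LCM(1218, 116) = 2^2 × 3 × 7 × 29 = 2436.
Rotations for period 1218: 2436 / 1218 = 2.

2 rotations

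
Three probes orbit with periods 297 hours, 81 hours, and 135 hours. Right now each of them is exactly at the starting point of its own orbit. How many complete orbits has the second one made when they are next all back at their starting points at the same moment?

55 orbits

The first common completion time is the LCM of the periods.
297 = 3^3 × 11
81 = 3^4
135 = 3^3 × 5
LCM(297, 81, 135) = 3^4 × 5 × 11 = 4455.
Orbits for period 81: 4455 / 81 = 55.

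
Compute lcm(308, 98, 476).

308 = 2^2 × 7 × 11
98 = 2 × 7^2
476 = 2^2 × 7 × 17
LCM(308, 98, 476) = 2^2 × 7^2 × 11 × 17 = 36652.

36652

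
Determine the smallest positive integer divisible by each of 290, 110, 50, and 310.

494450

290 = 2 × 5 × 29
110 = 2 × 5 × 11
50 = 2 × 5^2
310 = 2 × 5 × 31
LCM(290, 110, 50, 310) = 2 × 5^2 × 11 × 29 × 31 = 494450.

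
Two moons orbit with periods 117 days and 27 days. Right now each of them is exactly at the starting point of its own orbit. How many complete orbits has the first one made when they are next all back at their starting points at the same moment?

All finish a whole number of cycles simultaneously at t = LCM of the periods.
117 = 3^2 × 13
27 = 3^3
LCM(117, 27) = 3^3 × 13 = 351.
Orbits for period 117: 351 / 117 = 3.

3 orbits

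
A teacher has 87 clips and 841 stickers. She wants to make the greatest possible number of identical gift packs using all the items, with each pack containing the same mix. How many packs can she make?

By the Euclidean algorithm:
841 = 9 × 87 + 58
87 = 1 × 58 + 29
58 = 2 × 29 + 0
gcd(87, 841) = 29.

29 packs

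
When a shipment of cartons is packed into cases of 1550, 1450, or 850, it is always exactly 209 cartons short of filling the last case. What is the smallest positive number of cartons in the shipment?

763941

Being 209 short of a full case of size k means N ≡ −209 (mod k), i.e. N + 209 is a multiple of each size.
1550 = 2 × 5^2 × 31
1450 = 2 × 5^2 × 29
850 = 2 × 5^2 × 17
LCM(1550, 1450, 850) = 2 × 5^2 × 17 × 29 × 31 = 764150.
Smallest positive N is 764150 − 209 = 763941.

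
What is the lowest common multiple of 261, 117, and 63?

261 = 3^2 × 29
117 = 3^2 × 13
63 = 3^2 × 7
LCM(261, 117, 63) = 3^2 × 7 × 13 × 29 = 23751.

23751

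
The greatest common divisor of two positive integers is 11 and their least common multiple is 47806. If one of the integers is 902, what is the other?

583

For two integers, gcd × lcm = product, so the other is (11 × 47806) / 902 = 525866 / 902 = 583.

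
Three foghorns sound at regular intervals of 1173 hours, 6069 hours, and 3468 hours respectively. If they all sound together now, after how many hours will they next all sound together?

They coincide at every common multiple of the periods; the first is the LCM.
1173 = 3 × 17 × 23
6069 = 3 × 7 × 17^2
3468 = 2^2 × 3 × 17^2
LCM(1173, 6069, 3468) = 2^2 × 3 × 7 × 17^2 × 23 = 558348.

558348 hours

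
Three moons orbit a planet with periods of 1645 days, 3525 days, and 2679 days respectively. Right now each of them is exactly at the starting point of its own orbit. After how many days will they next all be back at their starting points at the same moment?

We need the least common multiple of the intervals.
1645 = 5 × 7 × 47
3525 = 3 × 5^2 × 47
2679 = 3 × 19 × 47
LCM(1645, 3525, 2679) = 3 × 5^2 × 7 × 19 × 47 = 468825.

468825 days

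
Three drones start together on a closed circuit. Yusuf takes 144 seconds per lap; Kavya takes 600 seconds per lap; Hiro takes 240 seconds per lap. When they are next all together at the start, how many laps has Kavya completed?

The first common completion time is the LCM of the periods.
144 = 2^4 × 3^2
600 = 2^3 × 3 × 5^2
240 = 2^4 × 3 × 5
LCM(144, 600, 240) = 2^4 × 3^2 × 5^2 = 3600.
Laps for period 600: 3600 / 600 = 6.

6 laps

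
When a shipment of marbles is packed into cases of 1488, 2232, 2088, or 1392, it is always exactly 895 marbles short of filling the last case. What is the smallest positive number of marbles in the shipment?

128561

Being 895 short of a full case of size k means N ≡ −895 (mod k), i.e. N + 895 is a multiple of each size.
1488 = 2^4 × 3 × 31
2232 = 2^3 × 3^2 × 31
2088 = 2^3 × 3^2 × 29
1392 = 2^4 × 3 × 29
LCM(1488, 2232, 2088, 1392) = 2^4 × 3^2 × 29 × 31 = 129456.
Smallest positive N is 129456 − 895 = 128561.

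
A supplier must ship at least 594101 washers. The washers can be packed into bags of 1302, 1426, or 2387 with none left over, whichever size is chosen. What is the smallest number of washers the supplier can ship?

The number of washers must be a common multiple of 1302, 1426, and 2387, so a multiple of their LCM.
1302 = 2 × 3 × 7 × 31
1426 = 2 × 23 × 31
2387 = 7 × 11 × 31
LCM(1302, 1426, 2387) = 2 × 3 × 7 × 11 × 23 × 31 = 329406.
Smallest multiple of 329406 that is ≥ 594101: ⌈594101/329406⌉ × 329406 = 2 × 329406 = 658812.

658812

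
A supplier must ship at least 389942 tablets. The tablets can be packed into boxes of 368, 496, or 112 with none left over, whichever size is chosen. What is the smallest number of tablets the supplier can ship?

399280

The number of tablets must be a common multiple of 368, 496, and 112, so a multiple of their LCM.
368 = 2^4 × 23
496 = 2^4 × 31
112 = 2^4 × 7
LCM(368, 496, 112) = 2^4 × 7 × 23 × 31 = 79856.
Smallest multiple of 79856 that is ≥ 389942: ⌈389942/79856⌉ × 79856 = 5 × 79856 = 399280.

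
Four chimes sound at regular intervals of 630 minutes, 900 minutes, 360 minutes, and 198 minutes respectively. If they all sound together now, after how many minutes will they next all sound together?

They coincide at every common multiple of the periods; the first is the LCM.
630 = 2 × 3^2 × 5 × 7
900 = 2^2 × 3^2 × 5^2
360 = 2^3 × 3^2 × 5
198 = 2 × 3^2 × 11
LCM(630, 900, 360, 198) = 2^3 × 3^2 × 5^2 × 7 × 11 = 138600.

138600 minutes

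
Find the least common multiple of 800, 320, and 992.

49600

800 = 2^5 × 5^2
320 = 2^6 × 5
992 = 2^5 × 31
LCM(800, 320, 992) = 2^6 × 5^2 × 31 = 49600.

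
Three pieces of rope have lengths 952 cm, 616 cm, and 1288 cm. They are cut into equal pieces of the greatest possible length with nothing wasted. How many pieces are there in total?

Piece length = gcd(952, 616, 1288).
952 = 2^3 × 7 × 17
616 = 2^3 × 7 × 11
1288 = 2^3 × 7 × 23
gcd(952, 616, 1288) = 2^3 × 7 = 56.
Total pieces = 952/56 + 616/56 + 1288/56 = 17 + 11 + 23 = 51.

51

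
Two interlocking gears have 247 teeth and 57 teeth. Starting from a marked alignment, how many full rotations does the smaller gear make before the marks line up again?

13 rotations

The first common completion time is the LCM of the periods.
247 = 13 × 19
57 = 3 × 19
LCM(247, 57) = 3 × 13 × 19 = 741.
Rotations for period 57: 741 / 57 = 13.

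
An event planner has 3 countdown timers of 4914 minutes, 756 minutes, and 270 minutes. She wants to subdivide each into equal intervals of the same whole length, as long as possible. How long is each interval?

The interval must divide each timer length; the longest such is the gcd.
4914 = 2 × 3^3 × 7 × 13
756 = 2^2 × 3^3 × 7
270 = 2 × 3^3 × 5
gcd(4914, 756, 270) = 2 × 3^3 = 54.

54 minutes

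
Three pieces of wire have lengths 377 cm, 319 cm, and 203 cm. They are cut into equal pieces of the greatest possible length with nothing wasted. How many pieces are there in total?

Piece length = gcd(377, 319, 203).
377 = 13 × 29
319 = 11 × 29
203 = 7 × 29
gcd(377, 319, 203) = 29.
Total pieces = 377/29 + 319/29 + 203/29 = 13 + 11 + 7 = 31.

31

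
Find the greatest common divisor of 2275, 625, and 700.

2275 = 5^2 × 7 × 13
625 = 5^4
700 = 2^2 × 5^2 × 7
gcd(2275, 625, 700) = 5^2 = 25.

25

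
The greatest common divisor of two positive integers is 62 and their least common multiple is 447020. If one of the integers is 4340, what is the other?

For two integers, gcd × lcm = product, so the other is (62 × 447020) / 4340 = 27715240 / 4340 = 6386.

6386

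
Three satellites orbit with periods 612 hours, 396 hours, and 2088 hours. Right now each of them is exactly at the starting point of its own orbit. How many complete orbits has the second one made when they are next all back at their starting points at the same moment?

986 orbits

They are all back at their starting positions together after one LCM of the periods.
612 = 2^2 × 3^2 × 17
396 = 2^2 × 3^2 × 11
2088 = 2^3 × 3^2 × 29
LCM(612, 396, 2088) = 2^3 × 3^2 × 11 × 17 × 29 = 390456.
Orbits for period 396: 390456 / 396 = 986.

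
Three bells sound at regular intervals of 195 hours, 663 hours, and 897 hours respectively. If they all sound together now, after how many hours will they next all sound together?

They coincide at every common multiple of the periods; the first is the LCM.
195 = 3 × 5 × 13
663 = 3 × 13 × 17
897 = 3 × 13 × 23
LCM(195, 663, 897) = 3 × 5 × 13 × 17 × 23 = 76245.

76245 hours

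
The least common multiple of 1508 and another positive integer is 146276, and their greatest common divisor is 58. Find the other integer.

gcd × lcm = product of the two integers, so the other integer is (58 × 146276) / 1508 = 5626.

5626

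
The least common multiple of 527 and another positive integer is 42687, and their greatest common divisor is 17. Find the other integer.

gcd × lcm = product of the two integers, so the other integer is (17 × 42687) / 527 = 1377.

1377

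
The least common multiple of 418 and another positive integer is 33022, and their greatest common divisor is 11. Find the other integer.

869

gcd × lcm = product of the two integers, so the other integer is (11 × 33022) / 418 = 869.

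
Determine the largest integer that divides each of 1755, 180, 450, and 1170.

1755 = 3^3 × 5 × 13
180 = 2^2 × 3^2 × 5
450 = 2 × 3^2 × 5^2
1170 = 2 × 3^2 × 5 × 13
gcd(1755, 180, 450, 1170) = 3^2 × 5 = 45.

45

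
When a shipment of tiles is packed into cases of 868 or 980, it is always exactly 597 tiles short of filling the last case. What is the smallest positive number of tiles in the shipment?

Being 597 short of a full case of size k means N ≡ −597 (mod k), i.e. N + 597 is a multiple of each size.
868 = 2^2 × 7 × 31
980 = 2^2 × 5 × 7^2
LCM(868, 980) = 2^2 × 5 × 7^2 × 31 = 30380.
Smallest positive N is 30380 − 597 = 29783.

29783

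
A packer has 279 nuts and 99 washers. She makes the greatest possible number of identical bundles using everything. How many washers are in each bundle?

Number of bundles = gcd(279, 99).
279 = 3^2 × 31
99 = 3^2 × 11
gcd(279, 99) = 3^2 = 9.
washers per bundle = 99 / 9 = 11.

11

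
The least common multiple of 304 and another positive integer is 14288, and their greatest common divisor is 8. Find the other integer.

376

gcd × lcm = product of the two integers, so the other integer is (8 × 14288) / 304 = 376.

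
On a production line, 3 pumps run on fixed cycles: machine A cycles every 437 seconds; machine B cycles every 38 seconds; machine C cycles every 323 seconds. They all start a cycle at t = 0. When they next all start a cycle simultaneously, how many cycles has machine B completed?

391 cycles

The first common completion time is the LCM of the periods.
437 = 19 × 23
38 = 2 × 19
323 = 17 × 19
LCM(437, 38, 323) = 2 × 17 × 19 × 23 = 14858.
Cycles for period 38: 14858 / 38 = 391.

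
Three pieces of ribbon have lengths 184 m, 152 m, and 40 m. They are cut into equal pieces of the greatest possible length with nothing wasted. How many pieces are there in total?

47

Piece length = gcd(184, 152, 40).
184 = 2^3 × 23
152 = 2^3 × 19
40 = 2^3 × 5
gcd(184, 152, 40) = 2^3 = 8.
Total pieces = 184/8 + 152/8 + 40/8 = 23 + 19 + 5 = 47.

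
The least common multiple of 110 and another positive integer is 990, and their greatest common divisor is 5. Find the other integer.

gcd × lcm = product of the two integers, so the other integer is (5 × 990) / 110 = 45.

45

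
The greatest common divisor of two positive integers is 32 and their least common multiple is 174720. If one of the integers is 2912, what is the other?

For two integers, gcd × lcm = product, so the other is (32 × 174720) / 2912 = 5591040 / 2912 = 1920.

1920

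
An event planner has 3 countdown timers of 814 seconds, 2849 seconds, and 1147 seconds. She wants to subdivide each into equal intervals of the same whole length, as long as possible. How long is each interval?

37 seconds

The interval must divide each timer length; the longest such is the gcd.
814 = 2 × 11 × 37
2849 = 7 × 11 × 37
1147 = 31 × 37
gcd(814, 2849, 1147) = 37.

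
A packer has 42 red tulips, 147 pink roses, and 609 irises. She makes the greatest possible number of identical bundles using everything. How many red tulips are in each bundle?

Number of bundles = gcd(42, 147, 609).
42 = 2 × 3 × 7
147 = 3 × 7^2
609 = 3 × 7 × 29
gcd(42, 147, 609) = 3 × 7 = 21.
red tulips per bundle = 42 / 21 = 2.

2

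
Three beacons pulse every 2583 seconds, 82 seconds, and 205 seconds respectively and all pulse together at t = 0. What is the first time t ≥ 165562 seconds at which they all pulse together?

Joint pulses occur at multiples of LCM(2583, 82, 205).
2583 = 3^2 × 7 × 41
82 = 2 × 41
205 = 5 × 41
LCM(2583, 82, 205) = 2 × 3^2 × 5 × 7 × 41 = 25830.
Smallest multiple of 25830 that is ≥ 165562: ⌈165562/25830⌉ × 25830 = 7 × 25830 = 180810.

180810 seconds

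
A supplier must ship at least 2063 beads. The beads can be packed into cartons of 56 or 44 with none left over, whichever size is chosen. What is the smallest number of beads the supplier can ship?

2464

The number of beads must be a common multiple of 56 and 44, so a multiple of their LCM.
56 = 2^3 × 7
44 = 2^2 × 11
LCM(56, 44) = 2^3 × 7 × 11 = 616.
Smallest multiple of 616 that is ≥ 2063: ⌈2063/616⌉ × 616 = 4 × 616 = 2464.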